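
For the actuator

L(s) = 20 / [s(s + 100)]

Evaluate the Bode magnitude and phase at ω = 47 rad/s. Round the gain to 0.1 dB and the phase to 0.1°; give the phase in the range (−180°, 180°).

-48.3 dB, -115.2°

At s = jω = j47:
pole (s+100): 100 + j47 → |·| = √(100²+47²) = √12209 ≈ 110.49, ∠ = arctan(47/100) ≈ 25.17°
pole at origin: |s| = 47, ∠ = 90.00° (in denominator)
|L| = 20 / 5193 ≈ 0.0038513
Gain = 20 log₁₀(0.0038513) ≈ -48.29 dB
∠L = 0.00° − 115.17° = -115.17°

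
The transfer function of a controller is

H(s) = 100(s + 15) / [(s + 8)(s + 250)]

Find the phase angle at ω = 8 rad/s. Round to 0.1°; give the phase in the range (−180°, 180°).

At s = jω = j8:
zero (s+15): 15 + j8 → |·| = √(15²+8²) = √289 ≈ 17, ∠ = arctan(8/15) ≈ 28.07°
pole (s+8): 8 + j8 → |·| = √(8²+8²) = √128 ≈ 11.314, ∠ = arctan(8/8) ≈ 45.00°
pole (s+250): 250 + j8 → |·| = √(250²+8²) = √62564 ≈ 250.13, ∠ = arctan(8/250) ≈ 1.83°
∠H = 28.07° − 46.83° = -18.76°

-18.8°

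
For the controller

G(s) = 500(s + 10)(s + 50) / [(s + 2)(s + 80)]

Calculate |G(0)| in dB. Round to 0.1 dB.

G(0) = 500·10·50 / (2·80) = 1562.5
20 log₁₀(1562.5) ≈ 63.88 dB

63.9 dB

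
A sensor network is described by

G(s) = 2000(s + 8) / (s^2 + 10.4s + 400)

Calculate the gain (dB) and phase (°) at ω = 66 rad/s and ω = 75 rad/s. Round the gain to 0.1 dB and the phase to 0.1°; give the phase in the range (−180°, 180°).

ω = 66: 30.4 dB, -87.1°; ω = 75: 29.1 dB, -87.6°

At s = jω = j66:
zero (s+8): 8 + j66 → |·| = √(8²+66²) = √4420 ≈ 66.483, ∠ = arctan(66/8) ≈ 83.09°
quadratic: (j66)² + 10.4·j66 + 400 = -3956 + j686.4 → |·| ≈ 4015.1, ∠ ≈ 170.16°
|G| = 2000 · 66.483 / 4015.1 ≈ 33.116
Gain = 20 log₁₀(33.116) ≈ 30.40 dB
∠G = 83.09° − 170.16° = -87.07°

At s = jω = j75:
zero (s+8): 8 + j75 → |·| = √(8²+75²) = √5689 ≈ 75.425, ∠ = arctan(75/8) ≈ 83.91°
quadratic: (j75)² + 10.4·j75 + 400 = -5225 + j780 → |·| ≈ 5282.9, ∠ ≈ 171.51°
|G| = 2000 · 75.425 / 5282.9 ≈ 28.554
Gain = 20 log₁₀(28.554) ≈ 29.11 dB
∠G = 83.91° − 171.51° = -87.60°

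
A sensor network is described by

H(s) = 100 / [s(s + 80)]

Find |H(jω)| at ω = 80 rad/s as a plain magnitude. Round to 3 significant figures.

At s = jω = j80:
pole (s+80): 80 + j80 → |·| = √(80²+80²) = √12800 ≈ 113.14, ∠ = arctan(80/80) ≈ 45.00°
pole at origin: |s| = 80, ∠ = 90.00° (in denominator)
|H| = 100 / 9051.2 ≈ 0.011048

0.0110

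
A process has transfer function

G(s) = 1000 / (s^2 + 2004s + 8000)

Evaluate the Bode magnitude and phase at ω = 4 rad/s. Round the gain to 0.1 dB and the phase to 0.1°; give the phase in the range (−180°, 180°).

-21.1 dB, -45.1°

Substitute s = j4:
Numerator: 1000 = 1000 + j0
Denominator: (j4)^2 + 2004(j4) + 8000 = 7984 + j8016
|N| = √(1000² + 0²) ≈ 1000, ∠N ≈ 0.00°
|D| = √(7984² + 8016²) ≈ 11314, ∠D ≈ 45.11°
|G| = 1000 / 11314 ≈ 0.088386
Gain = 20 log₁₀(0.088386) ≈ -21.07 dB
∠G = 0.00° − 45.11° = -45.11°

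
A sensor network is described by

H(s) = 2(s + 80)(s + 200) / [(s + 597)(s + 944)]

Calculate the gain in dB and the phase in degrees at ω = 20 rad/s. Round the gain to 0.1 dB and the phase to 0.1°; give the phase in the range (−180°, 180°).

-24.6 dB, 16.6°

At s = jω = j20:
zero (s+80): 80 + j20 → |·| = √(80²+20²) = √6800 ≈ 82.462, ∠ = arctan(20/80) ≈ 14.04°
zero (s+200): 200 + j20 → |·| = √(200²+20²) = √40400 ≈ 201, ∠ = arctan(20/200) ≈ 5.71°
pole (s+597): 597 + j20 → |·| = √(597²+20²) = √356809 ≈ 597.33, ∠ = arctan(20/597) ≈ 1.92°
pole (s+944): 944 + j20 → |·| = √(944²+20²) = √891536 ≈ 944.21, ∠ = arctan(20/944) ≈ 1.21°
|H| = 2 · 16575 / 5.64e+05 ≈ 0.058777
Gain = 20 log₁₀(0.058777) ≈ -24.62 dB
∠H = 19.75° − 3.13° = 16.62°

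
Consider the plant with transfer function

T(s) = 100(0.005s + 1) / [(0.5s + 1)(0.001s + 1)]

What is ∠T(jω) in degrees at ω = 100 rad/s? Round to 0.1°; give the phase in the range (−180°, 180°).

At ω = 100 rad/s:
zero (1 + j100·0.005) = 1 + j0.5 → |·| ≈ 1.118, ∠ ≈ 26.57°
pole (1 + j100·0.5) = 1 + j50 → |·| ≈ 50.01, ∠ ≈ 88.85°
pole (1 + j100·0.001) = 1 + j0.1 → |·| ≈ 1.005, ∠ ≈ 5.71°
∠T = (26.57°) − (88.85° + 5.71°) = -67.99°

-68.0°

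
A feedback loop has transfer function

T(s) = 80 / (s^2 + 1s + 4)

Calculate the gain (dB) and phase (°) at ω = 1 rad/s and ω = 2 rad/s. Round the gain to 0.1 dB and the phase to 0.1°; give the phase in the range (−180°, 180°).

ω = 1: 28.1 dB, -18.4°; ω = 2: 32.0 dB, -90.0°

At s = jω = j1:
quadratic: (j1)² + 1·j1 + 4 = 3 + j1 → |·| ≈ 3.1623, ∠ ≈ 18.43°
|T| = 80 / 3.1623 ≈ 25.298
Gain = 20 log₁₀(25.298) ≈ 28.06 dB
∠T = 0.00° − 18.43° = -18.43°

At s = jω = j2:
quadratic: (j2)² + 1·j2 + 4 = 0 + j2 → |·| ≈ 2, ∠ ≈ 90.00°
|T| = 80 / 2 ≈ 40
Gain = 20 log₁₀(40) ≈ 32.04 dB
∠T = 0.00° − 90.00° = -90.00°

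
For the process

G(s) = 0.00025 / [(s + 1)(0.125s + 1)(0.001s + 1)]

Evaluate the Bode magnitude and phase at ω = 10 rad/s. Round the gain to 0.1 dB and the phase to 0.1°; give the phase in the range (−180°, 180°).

At ω = 10 rad/s:
pole (1 + j10·1) = 1 + j10 → |·| ≈ 10.05, ∠ ≈ 84.29°
pole (1 + j10·0.125) = 1 + j1.25 → |·| ≈ 1.6008, ∠ ≈ 51.34°
pole (1 + j10·0.001) = 1 + j0.01 → |·| ≈ 1, ∠ ≈ 0.57°
|G| = 0.00025 · 1 / (10.05 · 1.6008 · 1) ≈ 1.5539e-05
Gain = 20 log₁₀(1.5539e-05) ≈ -96.17 dB
∠G = (0°) − (84.29° + 51.34° + 0.57°) = -136.20°

-96.2 dB, -136.2°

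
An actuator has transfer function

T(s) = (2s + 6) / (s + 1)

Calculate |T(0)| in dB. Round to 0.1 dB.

15.6 dB

T(0) = 6 / 1 = 6
20 log₁₀(6) ≈ 15.56 dB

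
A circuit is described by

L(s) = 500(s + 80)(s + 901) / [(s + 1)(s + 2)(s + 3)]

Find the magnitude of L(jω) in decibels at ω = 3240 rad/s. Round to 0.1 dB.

At s = jω = j3240:
zero (s+80): 80 + j3240 → |·| = √(80²+3240²) = √10504000 ≈ 3241, ∠ = arctan(3240/80) ≈ 88.59°
zero (s+901): 901 + j3240 → |·| = √(901²+3240²) = √11309401 ≈ 3362.9, ∠ = arctan(3240/901) ≈ 74.46°
pole (s+1): 1 + j3240 → |·| = √(1²+3240²) = √10497601 ≈ 3240, ∠ = arctan(3240/1) ≈ 89.98°
pole (s+2): 2 + j3240 → |·| = √(2²+3240²) = √10497604 ≈ 3240, ∠ = arctan(3240/2) ≈ 89.96°
pole (s+3): 3 + j3240 → |·| = √(3²+3240²) = √10497609 ≈ 3240, ∠ = arctan(3240/3) ≈ 89.95°
|L| = 500 · 1.0899e+07 / 3.4012e+10 ≈ 0.16022
Gain = 20 log₁₀(0.16022) ≈ -15.91 dB

-15.9 dB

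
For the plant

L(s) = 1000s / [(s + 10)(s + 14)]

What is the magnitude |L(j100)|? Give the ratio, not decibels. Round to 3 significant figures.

At s = jω = j100:
zero at origin: s = j100 → |·| = 100, ∠ = 90.00°
pole (s+10): 10 + j100 → |·| = √(10²+100²) = √10100 ≈ 100.5, ∠ = arctan(100/10) ≈ 84.29°
pole (s+14): 14 + j100 → |·| = √(14²+100²) = √10196 ≈ 100.98, ∠ = arctan(100/14) ≈ 82.03°
|L| = 1000 · 100 / 10148 ≈ 9.8542

9.85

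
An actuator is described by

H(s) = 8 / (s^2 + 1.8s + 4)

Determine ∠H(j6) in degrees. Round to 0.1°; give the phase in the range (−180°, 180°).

At s = jω = j6:
quadratic: (j6)² + 1.8·j6 + 4 = -32 + j10.8 → |·| ≈ 33.773, ∠ ≈ 161.35°
∠H = 0.00° − 161.35° = -161.35°

-161.4°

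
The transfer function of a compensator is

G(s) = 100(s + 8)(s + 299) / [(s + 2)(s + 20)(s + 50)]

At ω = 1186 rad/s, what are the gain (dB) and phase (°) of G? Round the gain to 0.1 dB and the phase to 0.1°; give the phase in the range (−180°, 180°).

At s = jω = j1186:
zero (s+8): 8 + j1186 → |·| = √(8²+1186²) = √1406660 ≈ 1186, ∠ = arctan(1186/8) ≈ 89.61°
zero (s+299): 299 + j1186 → |·| = √(299²+1186²) = √1495997 ≈ 1223.1, ∠ = arctan(1186/299) ≈ 75.85°
pole (s+2): 2 + j1186 → |·| = √(2²+1186²) = √1406600 ≈ 1186, ∠ = arctan(1186/2) ≈ 89.90°
pole (s+20): 20 + j1186 → |·| = √(20²+1186²) = √1406996 ≈ 1186.2, ∠ = arctan(1186/20) ≈ 89.03°
pole (s+50): 50 + j1186 → |·| = √(50²+1186²) = √1409096 ≈ 1187.1, ∠ = arctan(1186/50) ≈ 87.59°
|G| = 100 · 1.4506e+06 / 1.6701e+09 ≈ 0.086857
Gain = 20 log₁₀(0.086857) ≈ -21.22 dB
∠G = 165.46° − 266.52° = -101.06°

-21.2 dB, -101.1°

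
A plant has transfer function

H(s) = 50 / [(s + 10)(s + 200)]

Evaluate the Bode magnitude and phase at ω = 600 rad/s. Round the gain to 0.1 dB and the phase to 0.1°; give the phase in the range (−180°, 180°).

At s = jω = j600:
pole (s+10): 10 + j600 → |·| = √(10²+600²) = √360100 ≈ 600.08, ∠ = arctan(600/10) ≈ 89.05°
pole (s+200): 200 + j600 → |·| = √(200²+600²) = √400000 ≈ 632.46, ∠ = arctan(600/200) ≈ 71.57°
|H| = 50 / 3.7953e+05 ≈ 0.00013174
Gain = 20 log₁₀(0.00013174) ≈ -77.61 dB
∠H = 0.00° − 160.62° = -160.62°

-77.6 dB, -160.6°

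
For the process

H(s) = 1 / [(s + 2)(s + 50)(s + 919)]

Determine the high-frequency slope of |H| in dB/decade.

Each pole contributes −20 dB/decade at high frequency; each zero contributes +20 dB/decade.
Net: 0 zero(s) − 3 pole(s) → -60 dB/decade.

-60 dB/decade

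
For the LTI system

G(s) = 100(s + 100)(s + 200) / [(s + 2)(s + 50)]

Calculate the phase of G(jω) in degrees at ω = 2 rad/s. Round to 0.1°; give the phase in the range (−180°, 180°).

-45.6°

At s = jω = j2:
zero (s+100): 100 + j2 → |·| = √(100²+2²) = √10004 ≈ 100.02, ∠ = arctan(2/100) ≈ 1.15°
zero (s+200): 200 + j2 → |·| = √(200²+2²) = √40004 ≈ 200.01, ∠ = arctan(2/200) ≈ 0.57°
pole (s+2): 2 + j2 → |·| = √(2²+2²) = √8 ≈ 2.8284, ∠ = arctan(2/2) ≈ 45.00°
pole (s+50): 50 + j2 → |·| = √(50²+2²) = √2504 ≈ 50.04, ∠ = arctan(2/50) ≈ 2.29°
∠G = 1.72° − 47.29° = -45.57°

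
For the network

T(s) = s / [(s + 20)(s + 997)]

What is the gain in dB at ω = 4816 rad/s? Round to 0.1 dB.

At s = jω = j4816:
zero at origin: s = j4816 → |·| = 4816, ∠ = 90.00°
pole (s+20): 20 + j4816 → |·| = √(20²+4816²) = √23194256 ≈ 4816, ∠ = arctan(4816/20) ≈ 89.76°
pole (s+997): 997 + j4816 → |·| = √(997²+4816²) = √24187865 ≈ 4918.1, ∠ = arctan(4816/997) ≈ 78.30°
|T| = 1 · 4816 / 2.3686e+07 ≈ 0.00020333
Gain = 20 log₁₀(0.00020333) ≈ -73.84 dB

-73.8 dB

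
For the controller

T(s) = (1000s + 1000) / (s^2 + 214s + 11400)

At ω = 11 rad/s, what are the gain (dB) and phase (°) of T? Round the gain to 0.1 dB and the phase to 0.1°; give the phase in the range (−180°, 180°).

Substitute s = j11:
Numerator: 1000(j11) + 1000 = 1000 + j11000
Denominator: (j11)^2 + 214(j11) + 11400 = 11279 + j2354
|N| = √(1000² + 11000²) ≈ 11045, ∠N ≈ 84.81°
|D| = √(11279² + 2354²) ≈ 11522, ∠D ≈ 11.79°
|T| = 11045 / 11522 ≈ 0.9586
Gain = 20 log₁₀(0.9586) ≈ -0.37 dB
∠T = 84.81° − 11.79° = 73.02°

-0.4 dB, 73.0°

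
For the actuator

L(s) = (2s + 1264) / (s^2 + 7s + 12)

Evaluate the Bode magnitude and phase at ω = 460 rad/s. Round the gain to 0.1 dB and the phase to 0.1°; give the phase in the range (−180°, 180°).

-42.6 dB, -143.1°

Substitute s = j460:
Numerator: 2(j460) + 1264 = 1264 + j920
Denominator: (j460)^2 + 7(j460) + 12 = -211588 + j3220
|N| = √(1264² + 920²) ≈ 1563.4, ∠N ≈ 36.05°
|D| = √(211588² + 3220²) ≈ 2.1161e+05, ∠D ≈ 179.13°
|L| = 1563.4 / 2.1161e+05 ≈ 0.0073881
Gain = 20 log₁₀(0.0073881) ≈ -42.63 dB
∠L = 36.05° − 179.13° = -143.08°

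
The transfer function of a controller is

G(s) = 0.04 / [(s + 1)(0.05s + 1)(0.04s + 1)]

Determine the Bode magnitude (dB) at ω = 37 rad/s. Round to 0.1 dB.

-70.8 dB

At ω = 37 rad/s:
pole (1 + j37·1) = 1 + j37 → |·| ≈ 37.014, ∠ ≈ 88.45°
pole (1 + j37·0.05) = 1 + j1.85 → |·| ≈ 2.103, ∠ ≈ 61.61°
pole (1 + j37·0.04) = 1 + j1.48 → |·| ≈ 1.7862, ∠ ≈ 55.95°
|G| = 0.04 · 1 / (37.014 · 2.103 · 1.7862) ≈ 0.00028769
Gain = 20 log₁₀(0.00028769) ≈ -70.82 dB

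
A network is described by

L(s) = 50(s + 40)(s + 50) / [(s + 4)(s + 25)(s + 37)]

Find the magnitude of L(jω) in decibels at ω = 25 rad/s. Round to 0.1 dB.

At s = jω = j25:
zero (s+40): 40 + j25 → |·| = √(40²+25²) = √2225 ≈ 47.17, ∠ = arctan(25/40) ≈ 32.01°
zero (s+50): 50 + j25 → |·| = √(50²+25²) = √3125 ≈ 55.902, ∠ = arctan(25/50) ≈ 26.57°
pole (s+4): 4 + j25 → |·| = √(4²+25²) = √641 ≈ 25.318, ∠ = arctan(25/4) ≈ 80.91°
pole (s+25): 25 + j25 → |·| = √(25²+25²) = √1250 ≈ 35.355, ∠ = arctan(25/25) ≈ 45.00°
pole (s+37): 37 + j25 → |·| = √(37²+25²) = √1994 ≈ 44.654, ∠ = arctan(25/37) ≈ 34.05°
|L| = 50 · 2636.9 / 39971 ≈ 3.2985
Gain = 20 log₁₀(3.2985) ≈ 10.37 dB

10.4 dB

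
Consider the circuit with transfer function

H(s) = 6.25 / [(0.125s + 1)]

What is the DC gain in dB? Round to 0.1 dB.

H(0) = 6.25 · 1 / 1 = 6.25
20 log₁₀(6.25) ≈ 15.92 dB

15.9 dB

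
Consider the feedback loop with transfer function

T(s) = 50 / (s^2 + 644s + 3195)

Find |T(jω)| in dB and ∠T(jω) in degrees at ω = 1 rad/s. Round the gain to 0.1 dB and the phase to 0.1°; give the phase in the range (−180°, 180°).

-36.3 dB, -11.4°

Substitute s = j1:
Numerator: 50 = 50 + j0
Denominator: (j1)^2 + 644(j1) + 3195 = 3194 + j644
|N| = √(50² + 0²) ≈ 50, ∠N ≈ 0.00°
|D| = √(3194² + 644²) ≈ 3258.3, ∠D ≈ 11.40°
|T| = 50 / 3258.3 ≈ 0.015345
Gain = 20 log₁₀(0.015345) ≈ -36.28 dB
∠T = 0.00° − 11.40° = -11.40°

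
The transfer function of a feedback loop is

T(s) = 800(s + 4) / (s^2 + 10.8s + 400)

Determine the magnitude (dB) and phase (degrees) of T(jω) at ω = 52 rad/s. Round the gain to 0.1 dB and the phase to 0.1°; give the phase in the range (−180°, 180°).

At s = jω = j52:
zero (s+4): 4 + j52 → |·| = √(4²+52²) = √2720 ≈ 52.154, ∠ = arctan(52/4) ≈ 85.60°
quadratic: (j52)² + 10.8·j52 + 400 = -2304 + j561.6 → |·| ≈ 2371.5, ∠ ≈ 166.30°
|T| = 800 · 52.154 / 2371.5 ≈ 17.594
Gain = 20 log₁₀(17.594) ≈ 24.91 dB
∠T = 85.60° − 166.30° = -80.70°

24.9 dB, -80.7°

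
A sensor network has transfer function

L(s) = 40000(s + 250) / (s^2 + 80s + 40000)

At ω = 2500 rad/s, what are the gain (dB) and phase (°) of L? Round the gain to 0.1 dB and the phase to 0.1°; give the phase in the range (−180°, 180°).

At s = jω = j2500:
zero (s+250): 250 + j2500 → |·| = √(250²+2500²) = √6312500 ≈ 2512.5, ∠ = arctan(2500/250) ≈ 84.29°
quadratic: (j2500)² + 80·j2500 + 40000 = -6210000 + j200000 → |·| ≈ 6.2132e+06, ∠ ≈ 178.16°
|L| = 40000 · 2512.5 / 6.2132e+06 ≈ 16.175
Gain = 20 log₁₀(16.175) ≈ 24.18 dB
∠L = 84.29° − 178.16° = -93.87°

24.2 dB, -93.9°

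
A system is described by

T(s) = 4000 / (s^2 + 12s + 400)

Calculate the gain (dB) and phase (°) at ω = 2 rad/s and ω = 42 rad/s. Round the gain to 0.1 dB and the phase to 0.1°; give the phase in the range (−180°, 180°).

At s = jω = j2:
quadratic: (j2)² + 12·j2 + 400 = 396 + j24 → |·| ≈ 396.73, ∠ ≈ 3.47°
|T| = 4000 / 396.73 ≈ 10.082
Gain = 20 log₁₀(10.082) ≈ 20.07 dB
∠T = 0.00° − 3.47° = -3.47°

At s = jω = j42:
quadratic: (j42)² + 12·j42 + 400 = -1364 + j504 → |·| ≈ 1454.1, ∠ ≈ 159.72°
|T| = 4000 / 1454.1 ≈ 2.7508
Gain = 20 log₁₀(2.7508) ≈ 8.79 dB
∠T = 0.00° − 159.72° = -159.72°

ω = 2: 20.1 dB, -3.5°; ω = 42: 8.8 dB, -159.7°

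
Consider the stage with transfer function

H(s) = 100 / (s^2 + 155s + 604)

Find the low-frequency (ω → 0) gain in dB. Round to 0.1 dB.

-15.6 dB

H(0) = 100 / 604 ≈ 0.16556
20 log₁₀(0.16556) ≈ -15.62 dB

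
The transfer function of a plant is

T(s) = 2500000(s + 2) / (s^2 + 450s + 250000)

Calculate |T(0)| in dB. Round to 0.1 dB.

T(0) = 2500000·2 / 250000 = 20
20 log₁₀(20) ≈ 26.02 dB

26.0 dB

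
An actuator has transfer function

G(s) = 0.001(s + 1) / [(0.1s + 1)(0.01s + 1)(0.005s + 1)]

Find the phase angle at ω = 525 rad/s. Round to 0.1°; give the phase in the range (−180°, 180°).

-147.4°

At ω = 525 rad/s:
zero (1 + j525·1) = 1 + j525 → |·| ≈ 525, ∠ ≈ 89.89°
pole (1 + j525·0.1) = 1 + j52.5 → |·| ≈ 52.51, ∠ ≈ 88.91°
pole (1 + j525·0.01) = 1 + j5.25 → |·| ≈ 5.3444, ∠ ≈ 79.22°
pole (1 + j525·0.005) = 1 + j2.625 → |·| ≈ 2.809, ∠ ≈ 69.15°
∠G = (89.89°) − (88.91° + 79.22° + 69.15°) = -147.39°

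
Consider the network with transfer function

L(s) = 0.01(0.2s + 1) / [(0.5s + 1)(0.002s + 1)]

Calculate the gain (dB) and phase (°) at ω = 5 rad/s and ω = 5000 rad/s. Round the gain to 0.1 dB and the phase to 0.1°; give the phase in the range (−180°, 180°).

At ω = 5 rad/s:
zero (1 + j5·0.2) = 1 + j1 → |·| ≈ 1.4142, ∠ ≈ 45.00°
pole (1 + j5·0.5) = 1 + j2.5 → |·| ≈ 2.6926, ∠ ≈ 68.20°
pole (1 + j5·0.002) = 1 + j0.01 → |·| ≈ 1, ∠ ≈ 0.57°
|L| = 0.01 · 1.4142 / (2.6926 · 1) ≈ 0.0052522
Gain = 20 log₁₀(0.0052522) ≈ -45.59 dB
∠L = (45.00°) − (68.20° + 0.57°) = -23.77°

At ω = 5000 rad/s:
zero (1 + j5000·0.2) = 1 + j1000 → |·| ≈ 1000, ∠ ≈ 89.94°
pole (1 + j5000·0.5) = 1 + j2500 → |·| ≈ 2500, ∠ ≈ 89.98°
pole (1 + j5000·0.002) = 1 + j10 → |·| ≈ 10.05, ∠ ≈ 84.29°
|L| = 0.01 · 1000 / (2500 · 10.05) ≈ 0.00039801
Gain = 20 log₁₀(0.00039801) ≈ -68.00 dB
∠L = (89.94°) − (89.98° + 84.29°) = -84.33°

ω = 5: -45.6 dB, -23.8°; ω = 5000: -68.0 dB, -84.3°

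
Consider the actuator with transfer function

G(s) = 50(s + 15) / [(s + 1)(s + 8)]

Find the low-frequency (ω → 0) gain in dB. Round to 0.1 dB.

39.4 dB

G(0) = 50·15 / (1·8) = 93.75
20 log₁₀(93.75) ≈ 39.44 dB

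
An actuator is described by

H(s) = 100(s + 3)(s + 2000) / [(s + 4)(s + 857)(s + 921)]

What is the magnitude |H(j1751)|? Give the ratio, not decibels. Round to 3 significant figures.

At s = jω = j1751:
zero (s+3): 3 + j1751 → |·| = √(3²+1751²) = √3066010 ≈ 1751, ∠ = arctan(1751/3) ≈ 89.90°
zero (s+2000): 2000 + j1751 → |·| = √(2000²+1751²) = √7066001 ≈ 2658.2, ∠ = arctan(1751/2000) ≈ 41.20°
pole (s+4): 4 + j1751 → |·| = √(4²+1751²) = √3066017 ≈ 1751, ∠ = arctan(1751/4) ≈ 89.87°
pole (s+857): 857 + j1751 → |·| = √(857²+1751²) = √3800450 ≈ 1949.5, ∠ = arctan(1751/857) ≈ 63.92°
pole (s+921): 921 + j1751 → |·| = √(921²+1751²) = √3914242 ≈ 1978.4, ∠ = arctan(1751/921) ≈ 62.26°
|H| = 100 · 4.6545e+06 / 6.7534e+09 ≈ 0.068921

0.0689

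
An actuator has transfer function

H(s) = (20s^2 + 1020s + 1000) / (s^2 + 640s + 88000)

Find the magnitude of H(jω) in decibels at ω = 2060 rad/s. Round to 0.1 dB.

Substitute s = j2060:
Numerator: 20(j2060)^2 + 1020(j2060) + 1000 = -84871000 + j2101200
Denominator: (j2060)^2 + 640(j2060) + 88000 = -4155600 + j1318400
|N| = √(84871000² + 2101200²) ≈ 8.4897e+07, ∠N ≈ 178.58°
|D| = √(4155600² + 1318400²) ≈ 4.3597e+06, ∠D ≈ 162.40°
|H| = 8.4897e+07 / 4.3597e+06 ≈ 19.473
Gain = 20 log₁₀(19.473) ≈ 25.79 dB

25.8 dB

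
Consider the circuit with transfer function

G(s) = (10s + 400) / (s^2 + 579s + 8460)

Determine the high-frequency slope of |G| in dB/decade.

-20 dB/decade

Each pole contributes −20 dB/decade at high frequency; each zero contributes +20 dB/decade.
Net: 1 zero(s) − 2 pole(s) → -20 dB/decade.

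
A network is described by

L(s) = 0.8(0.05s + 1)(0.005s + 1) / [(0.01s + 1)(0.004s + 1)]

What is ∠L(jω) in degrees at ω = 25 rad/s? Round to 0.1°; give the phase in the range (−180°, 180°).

38.7°

At ω = 25 rad/s:
zero (1 + j25·0.05) = 1 + j1.25 → |·| ≈ 1.6008, ∠ ≈ 51.34°
zero (1 + j25·0.005) = 1 + j0.125 → |·| ≈ 1.0078, ∠ ≈ 7.13°
pole (1 + j25·0.01) = 1 + j0.25 → |·| ≈ 1.0308, ∠ ≈ 14.04°
pole (1 + j25·0.004) = 1 + j0.1 → |·| ≈ 1.005, ∠ ≈ 5.71°
∠L = (51.34° + 7.13°) − (14.04° + 5.71°) = 38.72°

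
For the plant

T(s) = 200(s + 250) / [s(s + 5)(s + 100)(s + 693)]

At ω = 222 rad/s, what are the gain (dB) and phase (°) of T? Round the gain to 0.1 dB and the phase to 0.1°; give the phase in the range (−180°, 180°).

-102.3 dB, 139.4°

At s = jω = j222:
zero (s+250): 250 + j222 → |·| = √(250²+222²) = √111784 ≈ 334.34, ∠ = arctan(222/250) ≈ 41.61°
pole (s+5): 5 + j222 → |·| = √(5²+222²) = √49309 ≈ 222.06, ∠ = arctan(222/5) ≈ 88.71°
pole (s+100): 100 + j222 → |·| = √(100²+222²) = √59284 ≈ 243.48, ∠ = arctan(222/100) ≈ 65.75°
pole (s+693): 693 + j222 → |·| = √(693²+222²) = √529533 ≈ 727.69, ∠ = arctan(222/693) ≈ 17.76°
pole at origin: |s| = 222, ∠ = 90.00° (in denominator)
|T| = 200 · 334.34 / 8.7344e+09 ≈ 7.6557e-06
Gain = 20 log₁₀(7.6557e-06) ≈ -102.32 dB
∠T = 41.61° − 262.22° = -220.61° ≡ 139.39° (principal value)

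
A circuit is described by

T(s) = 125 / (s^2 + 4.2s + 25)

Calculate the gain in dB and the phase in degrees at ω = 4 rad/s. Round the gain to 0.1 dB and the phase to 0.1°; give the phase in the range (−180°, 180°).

At s = jω = j4:
quadratic: (j4)² + 4.2·j4 + 25 = 9 + j16.8 → |·| ≈ 19.059, ∠ ≈ 61.82°
|T| = 125 / 19.059 ≈ 6.5586
Gain = 20 log₁₀(6.5586) ≈ 16.34 dB
∠T = 0.00° − 61.82° = -61.82°

16.3 dB, -61.8°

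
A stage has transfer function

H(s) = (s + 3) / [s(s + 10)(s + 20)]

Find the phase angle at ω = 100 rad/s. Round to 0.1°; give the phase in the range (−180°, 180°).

At s = jω = j100:
zero (s+3): 3 + j100 → |·| = √(3²+100²) = √10009 ≈ 100.04, ∠ = arctan(100/3) ≈ 88.28°
pole (s+10): 10 + j100 → |·| = √(10²+100²) = √10100 ≈ 100.5, ∠ = arctan(100/10) ≈ 84.29°
pole (s+20): 20 + j100 → |·| = √(20²+100²) = √10400 ≈ 101.98, ∠ = arctan(100/20) ≈ 78.69°
pole at origin: |s| = 100, ∠ = 90.00° (in denominator)
∠H = 88.28° − 252.98° = -164.70°

-164.7°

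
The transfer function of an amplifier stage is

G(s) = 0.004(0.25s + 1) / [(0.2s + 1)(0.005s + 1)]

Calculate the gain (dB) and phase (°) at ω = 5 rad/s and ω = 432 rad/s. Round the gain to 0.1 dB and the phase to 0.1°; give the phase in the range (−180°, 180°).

ω = 5: -46.9 dB, 4.9°; ω = 432: -53.6 dB, -65.0°

At ω = 5 rad/s:
zero (1 + j5·0.25) = 1 + j1.25 → |·| ≈ 1.6008, ∠ ≈ 51.34°
pole (1 + j5·0.2) = 1 + j1 → |·| ≈ 1.4142, ∠ ≈ 45.00°
pole (1 + j5·0.005) = 1 + j0.025 → |·| ≈ 1.0003, ∠ ≈ 1.43°
|G| = 0.004 · 1.6008 / (1.4142 · 1.0003) ≈ 0.0045264
Gain = 20 log₁₀(0.0045264) ≈ -46.88 dB
∠G = (51.34°) − (45.00° + 1.43°) = 4.91°

At ω = 432 rad/s:
zero (1 + j432·0.25) = 1 + j108 → |·| ≈ 108, ∠ ≈ 89.47°
pole (1 + j432·0.2) = 1 + j86.4 → |·| ≈ 86.406, ∠ ≈ 89.34°
pole (1 + j432·0.005) = 1 + j2.16 → |·| ≈ 2.3803, ∠ ≈ 65.16°
|G| = 0.004 · 108 / (86.406 · 2.3803) ≈ 0.0021004
Gain = 20 log₁₀(0.0021004) ≈ -53.55 dB
∠G = (89.47°) − (89.34° + 65.16°) = -65.03°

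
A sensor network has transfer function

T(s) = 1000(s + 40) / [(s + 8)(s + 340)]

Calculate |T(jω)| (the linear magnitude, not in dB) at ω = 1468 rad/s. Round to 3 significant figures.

At s = jω = j1468:
zero (s+40): 40 + j1468 → |·| = √(40²+1468²) = √2156624 ≈ 1468.5, ∠ = arctan(1468/40) ≈ 88.44°
pole (s+8): 8 + j1468 → |·| = √(8²+1468²) = √2155088 ≈ 1468, ∠ = arctan(1468/8) ≈ 89.69°
pole (s+340): 340 + j1468 → |·| = √(340²+1468²) = √2270624 ≈ 1506.9, ∠ = arctan(1468/340) ≈ 76.96°
|T| = 1000 · 1468.5 / 2.2121e+06 ≈ 0.66385

0.664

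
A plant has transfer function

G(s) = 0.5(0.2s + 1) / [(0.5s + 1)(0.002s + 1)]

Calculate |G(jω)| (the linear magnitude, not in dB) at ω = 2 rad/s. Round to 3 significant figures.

At ω = 2 rad/s:
zero (1 + j2·0.2) = 1 + j0.4 → |·| ≈ 1.077, ∠ ≈ 21.80°
pole (1 + j2·0.5) = 1 + j1 → |·| ≈ 1.4142, ∠ ≈ 45.00°
pole (1 + j2·0.002) = 1 + j0.004 → |·| ≈ 1, ∠ ≈ 0.23°
|G| = 0.5 · 1.077 / (1.4142 · 1) ≈ 0.38078

0.381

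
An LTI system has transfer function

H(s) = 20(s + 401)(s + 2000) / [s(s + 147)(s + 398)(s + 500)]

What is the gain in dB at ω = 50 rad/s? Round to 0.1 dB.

At s = jω = j50:
zero (s+401): 401 + j50 → |·| = √(401²+50²) = √163301 ≈ 404.11, ∠ = arctan(50/401) ≈ 7.11°
zero (s+2000): 2000 + j50 → |·| = √(2000²+50²) = √4002500 ≈ 2000.6, ∠ = arctan(50/2000) ≈ 1.43°
pole (s+147): 147 + j50 → |·| = √(147²+50²) = √24109 ≈ 155.27, ∠ = arctan(50/147) ≈ 18.79°
pole (s+398): 398 + j50 → |·| = √(398²+50²) = √160904 ≈ 401.13, ∠ = arctan(50/398) ≈ 7.16°
pole (s+500): 500 + j50 → |·| = √(500²+50²) = √252500 ≈ 502.49, ∠ = arctan(50/500) ≈ 5.71°
pole at origin: |s| = 50, ∠ = 90.00° (in denominator)
|H| = 20 · 8.0846e+05 / 1.5648e+09 ≈ 0.010333
Gain = 20 log₁₀(0.010333) ≈ -39.72 dB

-39.7 dB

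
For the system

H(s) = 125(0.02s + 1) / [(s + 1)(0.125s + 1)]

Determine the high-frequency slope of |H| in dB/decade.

Each pole contributes −20 dB/decade at high frequency; each zero contributes +20 dB/decade.
Net: 1 zero(s) − 2 pole(s) → -20 dB/decade.

-20 dB/decade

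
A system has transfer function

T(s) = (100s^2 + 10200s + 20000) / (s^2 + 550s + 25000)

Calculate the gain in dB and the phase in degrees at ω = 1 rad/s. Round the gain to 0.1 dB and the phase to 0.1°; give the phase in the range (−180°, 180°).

-1.0 dB, 25.9°

Substitute s = j1:
Numerator: 100(j1)^2 + 10200(j1) + 20000 = 19900 + j10200
Denominator: (j1)^2 + 550(j1) + 25000 = 24999 + j550
|N| = √(19900² + 10200²) ≈ 22362, ∠N ≈ 27.14°
|D| = √(24999² + 550²) ≈ 25005, ∠D ≈ 1.26°
|T| = 22362 / 25005 ≈ 0.8943
Gain = 20 log₁₀(0.8943) ≈ -0.97 dB
∠T = 27.14° − 1.26° = 25.88°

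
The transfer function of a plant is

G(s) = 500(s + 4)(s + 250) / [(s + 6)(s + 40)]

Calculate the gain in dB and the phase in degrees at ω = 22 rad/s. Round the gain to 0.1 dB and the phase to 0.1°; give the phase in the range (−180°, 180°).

At s = jω = j22:
zero (s+4): 4 + j22 → |·| = √(4²+22²) = √500 ≈ 22.361, ∠ = arctan(22/4) ≈ 79.70°
zero (s+250): 250 + j22 → |·| = √(250²+22²) = √62984 ≈ 250.97, ∠ = arctan(22/250) ≈ 5.03°
pole (s+6): 6 + j22 → |·| = √(6²+22²) = √520 ≈ 22.804, ∠ = arctan(22/6) ≈ 74.74°
pole (s+40): 40 + j22 → |·| = √(40²+22²) = √2084 ≈ 45.651, ∠ = arctan(22/40) ≈ 28.81°
|G| = 500 · 5611.9 / 1041 ≈ 2695.4
Gain = 20 log₁₀(2695.4) ≈ 68.61 dB
∠G = 84.73° − 103.55° = -18.82°

68.6 dB, -18.8°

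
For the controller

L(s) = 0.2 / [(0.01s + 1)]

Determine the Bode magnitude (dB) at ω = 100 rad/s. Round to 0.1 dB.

-17.0 dB

At ω = 100 rad/s:
pole (1 + j100·0.01) = 1 + j1 → |·| ≈ 1.4142, ∠ ≈ 45.00°
|L| = 0.2 · 1 / (1.4142) ≈ 0.14142
Gain = 20 log₁₀(0.14142) ≈ -16.99 dB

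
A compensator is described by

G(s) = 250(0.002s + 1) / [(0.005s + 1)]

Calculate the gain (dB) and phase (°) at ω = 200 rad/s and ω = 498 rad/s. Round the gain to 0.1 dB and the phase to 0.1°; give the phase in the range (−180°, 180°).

ω = 200: 45.6 dB, -23.2°; ω = 498: 42.4 dB, -23.2°

At ω = 200 rad/s:
zero (1 + j200·0.002) = 1 + j0.4 → |·| ≈ 1.077, ∠ ≈ 21.80°
pole (1 + j200·0.005) = 1 + j1 → |·| ≈ 1.4142, ∠ ≈ 45.00°
|G| = 250 · 1.077 / (1.4142) ≈ 190.39
Gain = 20 log₁₀(190.39) ≈ 45.59 dB
∠G = (21.80°) − (45.00°) = -23.20°

At ω = 498 rad/s:
zero (1 + j498·0.002) = 1 + j0.996 → |·| ≈ 1.4114, ∠ ≈ 44.89°
pole (1 + j498·0.005) = 1 + j2.49 → |·| ≈ 2.6833, ∠ ≈ 68.12°
|G| = 250 · 1.4114 / (2.6833) ≈ 131.5
Gain = 20 log₁₀(131.5) ≈ 42.38 dB
∠G = (44.89°) − (68.12°) = -23.23°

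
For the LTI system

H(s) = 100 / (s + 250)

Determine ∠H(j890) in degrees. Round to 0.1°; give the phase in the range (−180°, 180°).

-74.3°

At s = jω = j890:
pole (s+250): 250 + j890 → |·| = √(250²+890²) = √854600 ≈ 924.45, ∠ = arctan(890/250) ≈ 74.31°
∠H = 0.00° − 74.31° = -74.31°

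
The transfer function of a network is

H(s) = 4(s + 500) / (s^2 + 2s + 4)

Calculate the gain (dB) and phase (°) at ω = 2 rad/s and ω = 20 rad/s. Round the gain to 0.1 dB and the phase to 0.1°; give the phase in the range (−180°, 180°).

At s = jω = j2:
zero (s+500): 500 + j2 → |·| = √(500²+2²) = √250004 ≈ 500, ∠ = arctan(2/500) ≈ 0.23°
quadratic: (j2)² + 2·j2 + 4 = 0 + j4 → |·| ≈ 4, ∠ ≈ 90.00°
|H| = 4 · 500 / 4 ≈ 500
Gain = 20 log₁₀(500) ≈ 53.98 dB
∠H = 0.23° − 90.00° = -89.77°

At s = jω = j20:
zero (s+500): 500 + j20 → |·| = √(500²+20²) = √250400 ≈ 500.4, ∠ = arctan(20/500) ≈ 2.29°
quadratic: (j20)² + 2·j20 + 4 = -396 + j40 → |·| ≈ 398.02, ∠ ≈ 174.23°
|H| = 4 · 500.4 / 398.02 ≈ 5.0289
Gain = 20 log₁₀(5.0289) ≈ 14.03 dB
∠H = 2.29° − 174.23° = -171.94°

ω = 2: 54.0 dB, -89.8°; ω = 20: 14.0 dB, -171.9°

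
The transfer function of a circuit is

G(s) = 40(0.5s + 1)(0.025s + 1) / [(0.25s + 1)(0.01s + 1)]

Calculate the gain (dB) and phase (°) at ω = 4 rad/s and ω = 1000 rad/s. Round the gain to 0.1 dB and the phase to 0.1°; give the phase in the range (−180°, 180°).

At ω = 4 rad/s:
zero (1 + j4·0.5) = 1 + j2 → |·| ≈ 2.2361, ∠ ≈ 63.43°
zero (1 + j4·0.025) = 1 + j0.1 → |·| ≈ 1.005, ∠ ≈ 5.71°
pole (1 + j4·0.25) = 1 + j1 → |·| ≈ 1.4142, ∠ ≈ 45.00°
pole (1 + j4·0.01) = 1 + j0.04 → |·| ≈ 1.0008, ∠ ≈ 2.29°
|G| = 40 · 2.2361 · 1.005 / (1.4142 · 1.0008) ≈ 63.512
Gain = 20 log₁₀(63.512) ≈ 36.06 dB
∠G = (63.43° + 5.71°) − (45.00° + 2.29°) = 21.85°

At ω = 1000 rad/s:
zero (1 + j1000·0.5) = 1 + j500 → |·| ≈ 500, ∠ ≈ 89.89°
zero (1 + j1000·0.025) = 1 + j25 → |·| ≈ 25.02, ∠ ≈ 87.71°
pole (1 + j1000·0.25) = 1 + j250 → |·| ≈ 250, ∠ ≈ 89.77°
pole (1 + j1000·0.01) = 1 + j10 → |·| ≈ 10.05, ∠ ≈ 84.29°
|G| = 40 · 500 · 25.02 / (250 · 10.05) ≈ 199.16
Gain = 20 log₁₀(199.16) ≈ 45.98 dB
∠G = (89.89° + 87.71°) − (89.77° + 84.29°) = 3.54°

ω = 4: 36.1 dB, 21.9°; ω = 1000: 46.0 dB, 3.5°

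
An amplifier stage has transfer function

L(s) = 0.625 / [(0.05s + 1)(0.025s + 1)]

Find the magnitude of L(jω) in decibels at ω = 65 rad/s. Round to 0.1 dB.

-20.3 dB

At ω = 65 rad/s:
pole (1 + j65·0.05) = 1 + j3.25 → |·| ≈ 3.4004, ∠ ≈ 72.90°
pole (1 + j65·0.025) = 1 + j1.625 → |·| ≈ 1.908, ∠ ≈ 58.39°
|L| = 0.625 · 1 / (3.4004 · 1.908) ≈ 0.096332
Gain = 20 log₁₀(0.096332) ≈ -20.32 dB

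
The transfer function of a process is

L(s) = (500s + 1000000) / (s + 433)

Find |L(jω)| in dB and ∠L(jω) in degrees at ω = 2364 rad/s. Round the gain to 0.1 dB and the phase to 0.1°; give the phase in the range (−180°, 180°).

Substitute s = j2364:
Numerator: 500(j2364) + 1000000 = 1000000 + j1182000
Denominator: (j2364) + 433 = 433 + j2364
|N| = √(1000000² + 1182000²) ≈ 1.5483e+06, ∠N ≈ 49.77°
|D| = √(433² + 2364²) ≈ 2403.3, ∠D ≈ 79.62°
|L| = 1.5483e+06 / 2403.3 ≈ 644.24
Gain = 20 log₁₀(644.24) ≈ 56.18 dB
∠L = 49.77° − 79.62° = -29.85°

56.2 dB, -29.9°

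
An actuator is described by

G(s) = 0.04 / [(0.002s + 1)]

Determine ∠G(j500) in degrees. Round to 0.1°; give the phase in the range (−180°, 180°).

At ω = 500 rad/s:
pole (1 + j500·0.002) = 1 + j1 → |·| ≈ 1.4142, ∠ ≈ 45.00°
∠G = (0°) − (45.00°) = -45.00°

-45.0°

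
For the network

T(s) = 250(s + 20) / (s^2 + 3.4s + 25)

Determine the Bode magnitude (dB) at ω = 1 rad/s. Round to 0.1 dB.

At s = jω = j1:
zero (s+20): 20 + j1 → |·| = √(20²+1²) = √401 ≈ 20.025, ∠ = arctan(1/20) ≈ 2.86°
quadratic: (j1)² + 3.4·j1 + 25 = 24 + j3.4 → |·| ≈ 24.24, ∠ ≈ 8.06°
|T| = 250 · 20.025 / 24.24 ≈ 206.53
Gain = 20 log₁₀(206.53) ≈ 46.30 dB

46.3 dB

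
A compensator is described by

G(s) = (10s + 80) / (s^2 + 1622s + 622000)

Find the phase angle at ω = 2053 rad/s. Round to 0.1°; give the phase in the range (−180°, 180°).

Substitute s = j2053:
Numerator: 10(j2053) + 80 = 80 + j20530
Denominator: (j2053)^2 + 1622(j2053) + 622000 = -3592809 + j3329966
|N| = √(80² + 20530²) ≈ 20530, ∠N ≈ 89.78°
|D| = √(3592809² + 3329966²) ≈ 4.8987e+06, ∠D ≈ 137.17°
∠G = 89.78° − 137.17° = -47.39°

-47.4°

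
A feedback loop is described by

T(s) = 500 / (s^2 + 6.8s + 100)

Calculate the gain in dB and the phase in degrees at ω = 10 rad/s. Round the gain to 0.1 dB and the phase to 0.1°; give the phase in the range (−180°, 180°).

At s = jω = j10:
quadratic: (j10)² + 6.8·j10 + 100 = 0 + j68 → |·| ≈ 68, ∠ ≈ 90.00°
|T| = 500 / 68 ≈ 7.3529
Gain = 20 log₁₀(7.3529) ≈ 17.33 dB
∠T = 0.00° − 90.00° = -90.00°

17.3 dB, -90.0°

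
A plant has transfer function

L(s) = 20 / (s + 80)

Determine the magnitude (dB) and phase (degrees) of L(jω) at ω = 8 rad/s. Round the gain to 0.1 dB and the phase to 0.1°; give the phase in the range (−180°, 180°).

-12.1 dB, -5.7°

At s = jω = j8:
pole (s+80): 80 + j8 → |·| = √(80²+8²) = √6464 ≈ 80.399, ∠ = arctan(8/80) ≈ 5.71°
|L| = 20 / 80.399 ≈ 0.24876
Gain = 20 log₁₀(0.24876) ≈ -12.08 dB
∠L = 0.00° − 5.71° = -5.71°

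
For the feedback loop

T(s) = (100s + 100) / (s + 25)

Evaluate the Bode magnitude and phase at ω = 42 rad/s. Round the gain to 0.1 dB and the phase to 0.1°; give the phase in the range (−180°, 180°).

Substitute s = j42:
Numerator: 100(j42) + 100 = 100 + j4200
Denominator: (j42) + 25 = 25 + j42
|N| = √(100² + 4200²) ≈ 4201.2, ∠N ≈ 88.64°
|D| = √(25² + 42²) ≈ 48.877, ∠D ≈ 59.24°
|T| = 4201.2 / 48.877 ≈ 85.955
Gain = 20 log₁₀(85.955) ≈ 38.69 dB
∠T = 88.64° − 59.24° = 29.40°

38.7 dB, 29.4°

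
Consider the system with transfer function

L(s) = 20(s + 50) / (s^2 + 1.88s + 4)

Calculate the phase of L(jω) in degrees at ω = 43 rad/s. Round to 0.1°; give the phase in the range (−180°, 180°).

-136.8°

At s = jω = j43:
zero (s+50): 50 + j43 → |·| = √(50²+43²) = √4349 ≈ 65.947, ∠ = arctan(43/50) ≈ 40.70°
quadratic: (j43)² + 1.88·j43 + 4 = -1845 + j80.84 → |·| ≈ 1846.8, ∠ ≈ 177.49°
∠L = 40.70° − 177.49° = -136.79°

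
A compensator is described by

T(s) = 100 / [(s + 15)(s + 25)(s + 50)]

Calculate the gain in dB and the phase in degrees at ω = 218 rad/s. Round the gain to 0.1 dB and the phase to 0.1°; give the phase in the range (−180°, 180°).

-100.6 dB, 113.4°

At s = jω = j218:
pole (s+15): 15 + j218 → |·| = √(15²+218²) = √47749 ≈ 218.52, ∠ = arctan(218/15) ≈ 86.06°
pole (s+25): 25 + j218 → |·| = √(25²+218²) = √48149 ≈ 219.43, ∠ = arctan(218/25) ≈ 83.46°
pole (s+50): 50 + j218 → |·| = √(50²+218²) = √50024 ≈ 223.66, ∠ = arctan(218/50) ≈ 77.08°
|T| = 100 / 1.0724e+07 ≈ 9.3249e-06
Gain = 20 log₁₀(9.3249e-06) ≈ -100.61 dB
∠T = 0.00° − 246.60° = -246.60° ≡ 113.40° (principal value)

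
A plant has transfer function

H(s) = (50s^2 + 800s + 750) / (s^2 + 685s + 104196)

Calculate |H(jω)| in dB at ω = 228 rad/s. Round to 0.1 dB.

Substitute s = j228:
Numerator: 50(j228)^2 + 800(j228) + 750 = -2598450 + j182400
Denominator: (j228)^2 + 685(j228) + 104196 = 52212 + j156180
|N| = √(2598450² + 182400²) ≈ 2.6048e+06, ∠N ≈ 175.98°
|D| = √(52212² + 156180²) ≈ 1.6468e+05, ∠D ≈ 71.51°
|H| = 2.6048e+06 / 1.6468e+05 ≈ 15.817
Gain = 20 log₁₀(15.817) ≈ 23.98 dB

24.0 dB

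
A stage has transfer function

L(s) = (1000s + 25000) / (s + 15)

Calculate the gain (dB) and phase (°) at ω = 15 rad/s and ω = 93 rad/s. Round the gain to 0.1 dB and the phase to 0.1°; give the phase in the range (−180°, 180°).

ω = 15: 62.8 dB, -14.0°; ω = 93: 60.2 dB, -5.9°

Substitute s = j15:
Numerator: 1000(j15) + 25000 = 25000 + j15000
Denominator: (j15) + 15 = 15 + j15
|N| = √(25000² + 15000²) ≈ 29155, ∠N ≈ 30.96°
|D| = √(15² + 15²) ≈ 21.213, ∠D ≈ 45.00°
|L| = 29155 / 21.213 ≈ 1374.4
Gain = 20 log₁₀(1374.4) ≈ 62.76 dB
∠L = 30.96° − 45.00° = -14.04°

Substitute s = j93:
Numerator: 1000(j93) + 25000 = 25000 + j93000
Denominator: (j93) + 15 = 15 + j93
|N| = √(25000² + 93000²) ≈ 96302, ∠N ≈ 74.95°
|D| = √(15² + 93²) ≈ 94.202, ∠D ≈ 80.84°
|L| = 96302 / 94.202 ≈ 1022.3
Gain = 20 log₁₀(1022.3) ≈ 60.19 dB
∠L = 74.95° − 80.84° = -5.89°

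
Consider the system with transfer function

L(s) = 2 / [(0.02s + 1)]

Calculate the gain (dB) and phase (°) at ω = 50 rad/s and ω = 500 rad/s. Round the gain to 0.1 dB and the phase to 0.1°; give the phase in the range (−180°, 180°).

At ω = 50 rad/s:
pole (1 + j50·0.02) = 1 + j1 → |·| ≈ 1.4142, ∠ ≈ 45.00°
|L| = 2 · 1 / (1.4142) ≈ 1.4142
Gain = 20 log₁₀(1.4142) ≈ 3.01 dB
∠L = (0°) − (45.00°) = -45.00°

At ω = 500 rad/s:
pole (1 + j500·0.02) = 1 + j10 → |·| ≈ 10.05, ∠ ≈ 84.29°
|L| = 2 · 1 / (10.05) ≈ 0.199
Gain = 20 log₁₀(0.199) ≈ -14.02 dB
∠L = (0°) − (84.29°) = -84.29°

ω = 50: 3.0 dB, -45.0°; ω = 500: -14.0 dB, -84.3°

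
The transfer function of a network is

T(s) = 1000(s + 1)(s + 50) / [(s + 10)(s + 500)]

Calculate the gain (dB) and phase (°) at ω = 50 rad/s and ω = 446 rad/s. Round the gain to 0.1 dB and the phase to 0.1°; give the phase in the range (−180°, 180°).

At s = jω = j50:
zero (s+1): 1 + j50 → |·| = √(1²+50²) = √2501 ≈ 50.01, ∠ = arctan(50/1) ≈ 88.85°
zero (s+50): 50 + j50 → |·| = √(50²+50²) = √5000 ≈ 70.711, ∠ = arctan(50/50) ≈ 45.00°
pole (s+10): 10 + j50 → |·| = √(10²+50²) = √2600 ≈ 50.99, ∠ = arctan(50/10) ≈ 78.69°
pole (s+500): 500 + j50 → |·| = √(500²+50²) = √252500 ≈ 502.49, ∠ = arctan(50/500) ≈ 5.71°
|T| = 1000 · 3536.3 / 25622 ≈ 138.02
Gain = 20 log₁₀(138.02) ≈ 42.80 dB
∠T = 133.85° − 84.40° = 49.45°

At s = jω = j446:
zero (s+1): 1 + j446 → |·| = √(1²+446²) = √198917 ≈ 446, ∠ = arctan(446/1) ≈ 89.87°
zero (s+50): 50 + j446 → |·| = √(50²+446²) = √201416 ≈ 448.79, ∠ = arctan(446/50) ≈ 83.60°
pole (s+10): 10 + j446 → |·| = √(10²+446²) = √199016 ≈ 446.11, ∠ = arctan(446/10) ≈ 88.72°
pole (s+500): 500 + j446 → |·| = √(500²+446²) = √448916 ≈ 670.01, ∠ = arctan(446/500) ≈ 41.73°
|T| = 1000 · 2.0016e+05 / 2.989e+05 ≈ 669.66
Gain = 20 log₁₀(669.66) ≈ 56.52 dB
∠T = 173.47° − 130.45° = 43.02°

ω = 50: 42.8 dB, 49.5°; ω = 446: 56.5 dB, 43.0°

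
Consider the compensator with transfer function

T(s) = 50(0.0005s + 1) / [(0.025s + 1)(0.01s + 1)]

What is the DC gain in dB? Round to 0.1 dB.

T(0) = 50 · 1 / 1 = 50
20 log₁₀(50) ≈ 33.98 dB

34.0 dB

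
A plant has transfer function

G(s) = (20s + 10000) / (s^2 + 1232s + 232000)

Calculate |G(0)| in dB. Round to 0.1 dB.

G(0) = 10000 / 232000 ≈ 0.043103
20 log₁₀(0.043103) ≈ -27.31 dB

-27.3 dB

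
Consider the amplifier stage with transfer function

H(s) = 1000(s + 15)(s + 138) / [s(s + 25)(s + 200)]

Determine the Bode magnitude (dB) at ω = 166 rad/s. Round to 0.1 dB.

13.9 dB

At s = jω = j166:
zero (s+15): 15 + j166 → |·| = √(15²+166²) = √27781 ≈ 166.68, ∠ = arctan(166/15) ≈ 84.84°
zero (s+138): 138 + j166 → |·| = √(138²+166²) = √46600 ≈ 215.87, ∠ = arctan(166/138) ≈ 50.26°
pole (s+25): 25 + j166 → |·| = √(25²+166²) = √28181 ≈ 167.87, ∠ = arctan(166/25) ≈ 81.44°
pole (s+200): 200 + j166 → |·| = √(200²+166²) = √67556 ≈ 259.92, ∠ = arctan(166/200) ≈ 39.69°
pole at origin: |s| = 166, ∠ = 90.00° (in denominator)
|H| = 1000 · 35981 / 7.243e+06 ≈ 4.9677
Gain = 20 log₁₀(4.9677) ≈ 13.92 dB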